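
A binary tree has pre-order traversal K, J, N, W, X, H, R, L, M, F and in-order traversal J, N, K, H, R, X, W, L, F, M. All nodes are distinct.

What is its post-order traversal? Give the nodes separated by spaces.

N J R H X F M L W K

The first element of pre-order is the root; it splits in-order into left and right subtrees.
Root K: left subtree has 2 nodes {J, N}, right has 7 {H, R, X, W, L, F, M}.
  Root J: left subtree has 0 nodes { }, right has 1 {N}.
  Root W: left subtree has 3 nodes {H, R, X}, right has 3 {L, F, M}.
    Root X: left subtree has 2 nodes {H, R}, right has 0 { }.
      Root H: left subtree has 0 nodes { }, right has 1 {R}.
    Root L: left subtree has 0 nodes { }, right has 2 {F, M}.
      Root M: left subtree has 1 node {F}, right has 0 { }.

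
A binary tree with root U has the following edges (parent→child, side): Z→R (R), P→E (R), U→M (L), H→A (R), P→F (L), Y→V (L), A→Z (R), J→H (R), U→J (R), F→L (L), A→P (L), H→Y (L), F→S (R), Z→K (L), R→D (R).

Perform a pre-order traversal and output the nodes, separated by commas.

U, M, J, H, Y, V, A, P, F, L, S, E, Z, K, R, D

Pre-order visits the node, then its left subtree, then its right subtree.
Visit U.
At U: go left to M.
  M is a leaf — visit M.
At U: go right to J.
  Visit J.
  At J: no left child.
  At J: go right to H.
    Visit H.
    At H: go left to Y.
      Visit Y.
      At Y: go left to V.
        V is a leaf — visit V.
      At Y: no right child.
    At H: go right to A.
      Visit A.
      At A: go left to P.
        Visit P.
        At P: go left to F.
          Visit F.
          At F: go left to L.
            L is a leaf — visit L.
          At F: go right to S.
            S is a leaf — visit S.
        At P: go right to E.
          E is a leaf — visit E.
      At A: go right to Z.
        Visit Z.
        At Z: go left to K.
          K is a leaf — visit K.
        At Z: go right to R.
          Visit R.
          At R: no left child.
          At R: go right to D.
            D is a leaf — visit D.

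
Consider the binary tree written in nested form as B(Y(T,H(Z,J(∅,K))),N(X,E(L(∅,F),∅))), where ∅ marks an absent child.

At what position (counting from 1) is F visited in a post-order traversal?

8

Post-order visits the left subtree, then the right subtree, then the node.
At B: go left to Y.
  At Y: go left to T.
    T is a leaf — visit T.
  At Y: go right to H.
    At H: go left to Z.
      Z is a leaf — visit Z.
    At H: go right to J.
      At J: no left child.
      At J: go right to K.
        K is a leaf — visit K.
      Visit J.
    Visit H.
  Visit Y.
At B: go right to N.
  At N: go left to X.
    X is a leaf — visit X.
  At N: go right to E.
    At E: go left to L.
      At L: no left child.
      At L: go right to F.
        F is a leaf — visit F.
      Visit L.
    At E: no right child.
    Visit E.
  Visit N.
Visit B.
Full post-order sequence: T, Z, K, J, H, Y, X, F, L, E, N, B.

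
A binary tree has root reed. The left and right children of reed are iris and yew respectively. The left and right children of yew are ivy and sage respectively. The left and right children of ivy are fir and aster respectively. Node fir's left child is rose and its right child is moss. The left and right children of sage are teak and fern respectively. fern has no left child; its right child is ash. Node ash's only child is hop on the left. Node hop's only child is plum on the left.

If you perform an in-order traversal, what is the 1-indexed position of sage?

In-order visits the left subtree, then the node, then the right subtree.
At reed: go left to iris.
  iris is a leaf — visit iris.
Visit reed.
At reed: go right to yew.
  At yew: go left to ivy.
    At ivy: go left to fir.
      At fir: go left to rose.
        rose is a leaf — visit rose.
      Visit fir.
      At fir: go right to moss.
        moss is a leaf — visit moss.
    Visit ivy.
    At ivy: go right to aster.
      aster is a leaf — visit aster.
  Visit yew.
  At yew: go right to sage.
    At sage: go left to teak.
      teak is a leaf — visit teak.
    Visit sage.
    At sage: go right to fern.
      At fern: no left child.
      Visit fern.
      At fern: go right to ash.
        At ash: go left to hop.
          At hop: go left to plum.
            plum is a leaf — visit plum.
          Visit hop.
          At hop: no right child.
        Visit ash.
        At ash: no right child.
Full in-order sequence: iris, reed, rose, fir, moss, ivy, aster, yew, teak, sage, fern, plum, hop, ash.

10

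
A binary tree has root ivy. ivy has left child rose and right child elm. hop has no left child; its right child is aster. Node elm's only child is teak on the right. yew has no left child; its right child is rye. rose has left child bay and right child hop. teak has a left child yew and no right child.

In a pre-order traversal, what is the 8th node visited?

yew

Pre-order visits the node, then its left subtree, then its right subtree.
Visit ivy.
At ivy: go left to rose.
  Visit rose.
  At rose: go left to bay.
    bay is a leaf — visit bay.
  At rose: go right to hop.
    Visit hop.
    At hop: no left child.
    At hop: go right to aster.
      aster is a leaf — visit aster.
At ivy: go right to elm.
  Visit elm.
  At elm: no left child.
  At elm: go right to teak.
    Visit teak.
    At teak: go left to yew.
      Visit yew.
      At yew: no left child.
      At yew: go right to rye.
        rye is a leaf — visit rye.
    At teak: no right child.
Full pre-order sequence: ivy, rose, bay, hop, aster, elm, teak, yew, rye.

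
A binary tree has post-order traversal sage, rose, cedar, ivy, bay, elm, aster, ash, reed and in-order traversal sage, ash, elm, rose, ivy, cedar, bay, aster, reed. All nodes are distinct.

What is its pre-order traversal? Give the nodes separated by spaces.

reed ash sage aster elm bay ivy rose cedar

The last element of post-order is the root; it splits in-order into left and right subtrees.
Root reed: left subtree has 8 nodes {sage, ash, elm, rose, ivy, cedar, bay, aster}, right has 0 { }.
  Root ash: left subtree has 1 node {sage}, right has 6 {elm, rose, ivy, cedar, bay, aster}.
    Root aster: left subtree has 5 nodes {elm, rose, ivy, cedar, bay}, right has 0 { }.
      Root elm: left subtree has 0 nodes { }, right has 4 {rose, ivy, cedar, bay}.
        Root bay: left subtree has 3 nodes {rose, ivy, cedar}, right has 0 { }.
          Root ivy: left subtree has 1 node {rose}, right has 1 {cedar}.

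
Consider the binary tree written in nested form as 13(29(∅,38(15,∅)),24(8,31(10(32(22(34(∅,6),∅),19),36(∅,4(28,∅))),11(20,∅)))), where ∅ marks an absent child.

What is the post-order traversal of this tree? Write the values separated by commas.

Post-order visits the left subtree, then the right subtree, then the node.
At 13: go left to 29.
  At 29: no left child.
  At 29: go right to 38.
    At 38: go left to 15.
      15 is a leaf — visit 15.
    At 38: no right child.
    Visit 38.
  Visit 29.
At 13: go right to 24.
  At 24: go left to 8.
    8 is a leaf — visit 8.
  At 24: go right to 31.
    At 31: go left to 10.
      At 10: go left to 32.
        At 32: go left to 22.
          At 22: go left to 34.
            At 34: no left child.
            At 34: go right to 6.
              6 is a leaf — visit 6.
            Visit 34.
          At 22: no right child.
          Visit 22.
        At 32: go right to 19.
          19 is a leaf — visit 19.
        Visit 32.
      At 10: go right to 36.
        At 36: no left child.
        At 36: go right to 4.
          At 4: go left to 28.
            28 is a leaf — visit 28.
          At 4: no right child.
          Visit 4.
        Visit 36.
      Visit 10.
    At 31: go right to 11.
      At 11: go left to 20.
        20 is a leaf — visit 20.
      At 11: no right child.
      Visit 11.
    Visit 31.
  Visit 24.
Visit 13.

15, 38, 29, 8, 6, 34, 22, 19, 32, 28, 4, 36, 10, 20, 11, 31, 24, 13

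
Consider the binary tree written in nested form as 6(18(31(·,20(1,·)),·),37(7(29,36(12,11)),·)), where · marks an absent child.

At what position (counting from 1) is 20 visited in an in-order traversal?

3

In-order visits the left subtree, then the node, then the right subtree.
At 6: go left to 18.
  At 18: go left to 31.
    At 31: no left child.
    Visit 31.
    At 31: go right to 20.
      At 20: go left to 1.
        1 is a leaf — visit 1.
      Visit 20.
      At 20: no right child.
  Visit 18.
  At 18: no right child.
Visit 6.
At 6: go right to 37.
  At 37: go left to 7.
    At 7: go left to 29.
      29 is a leaf — visit 29.
    Visit 7.
    At 7: go right to 36.
      At 36: go left to 12.
        12 is a leaf — visit 12.
      Visit 36.
      At 36: go right to 11.
        11 is a leaf — visit 11.
  Visit 37.
  At 37: no right child.
Full in-order sequence: 31, 1, 20, 18, 6, 29, 7, 12, 36, 11, 37.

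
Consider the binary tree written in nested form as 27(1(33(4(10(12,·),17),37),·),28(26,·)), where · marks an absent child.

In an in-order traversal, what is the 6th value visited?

In-order visits the left subtree, then the node, then the right subtree.
At 27: go left to 1.
  At 1: go left to 33.
    At 33: go left to 4.
      At 4: go left to 10.
        At 10: go left to 12.
          12 is a leaf — visit 12.
        Visit 10.
        At 10: no right child.
      Visit 4.
      At 4: go right to 17.
        17 is a leaf — visit 17.
    Visit 33.
    At 33: go right to 37.
      37 is a leaf — visit 37.
  Visit 1.
  At 1: no right child.
Visit 27.
At 27: go right to 28.
  At 28: go left to 26.
    26 is a leaf — visit 26.
  Visit 28.
  At 28: no right child.
Full in-order sequence: 12, 10, 4, 17, 33, 37, 1, 27, 26, 28.

37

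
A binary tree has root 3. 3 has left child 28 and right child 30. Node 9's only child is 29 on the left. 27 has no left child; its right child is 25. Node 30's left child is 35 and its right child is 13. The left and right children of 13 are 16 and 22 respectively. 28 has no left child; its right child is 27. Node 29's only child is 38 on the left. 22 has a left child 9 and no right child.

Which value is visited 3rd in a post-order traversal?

28

Post-order visits the left subtree, then the right subtree, then the node.
At 3: go left to 28.
  At 28: no left child.
  At 28: go right to 27.
    At 27: no left child.
    At 27: go right to 25.
      25 is a leaf — visit 25.
    Visit 27.
  Visit 28.
At 3: go right to 30.
  At 30: go left to 35.
    35 is a leaf — visit 35.
  At 30: go right to 13.
    At 13: go left to 16.
      16 is a leaf — visit 16.
    At 13: go right to 22.
      At 22: go left to 9.
        At 9: go left to 29.
          At 29: go left to 38.
            38 is a leaf — visit 38.
          At 29: no right child.
          Visit 29.
        At 9: no right child.
        Visit 9.
      At 22: no right child.
      Visit 22.
    Visit 13.
  Visit 30.
Visit 3.
Full post-order sequence: 25, 27, 28, 35, 16, 38, 29, 9, 22, 13, 30, 3.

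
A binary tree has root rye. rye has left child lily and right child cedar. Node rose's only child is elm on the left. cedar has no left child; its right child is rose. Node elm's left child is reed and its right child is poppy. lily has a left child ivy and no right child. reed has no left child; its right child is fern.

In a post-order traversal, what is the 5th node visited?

poppy

Post-order visits the left subtree, then the right subtree, then the node.
At rye: go left to lily.
  At lily: go left to ivy.
    ivy is a leaf — visit ivy.
  At lily: no right child.
  Visit lily.
At rye: go right to cedar.
  At cedar: no left child.
  At cedar: go right to rose.
    At rose: go left to elm.
      At elm: go left to reed.
        At reed: no left child.
        At reed: go right to fern.
          fern is a leaf — visit fern.
        Visit reed.
      At elm: go right to poppy.
        poppy is a leaf — visit poppy.
      Visit elm.
    At rose: no right child.
    Visit rose.
  Visit cedar.
Visit rye.
Full post-order sequence: ivy, lily, fern, reed, poppy, elm, rose, cedar, rye.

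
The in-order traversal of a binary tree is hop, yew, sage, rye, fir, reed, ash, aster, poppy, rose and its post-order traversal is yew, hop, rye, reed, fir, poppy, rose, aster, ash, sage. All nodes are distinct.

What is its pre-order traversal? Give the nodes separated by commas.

The last element of post-order is the root; it splits in-order into left and right subtrees.
Root sage: left subtree has 2 nodes {hop, yew}, right has 7 {rye, fir, reed, ash, aster, poppy, rose}.
  Root hop: left subtree has 0 nodes { }, right has 1 {yew}.
  Root ash: left subtree has 3 nodes {rye, fir, reed}, right has 3 {aster, poppy, rose}.
    Root fir: left subtree has 1 node {rye}, right has 1 {reed}.
    Root aster: left subtree has 0 nodes { }, right has 2 {poppy, rose}.
      Root rose: left subtree has 1 node {poppy}, right has 0 { }.

sage, hop, yew, ash, fir, rye, reed, aster, rose, poppy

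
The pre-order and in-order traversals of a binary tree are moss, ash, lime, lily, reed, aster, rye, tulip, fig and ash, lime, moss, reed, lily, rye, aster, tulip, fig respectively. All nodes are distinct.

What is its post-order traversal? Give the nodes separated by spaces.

The first element of pre-order is the root; it splits in-order into left and right subtrees.
Root moss: left subtree has 2 nodes {ash, lime}, right has 6 {reed, lily, rye, aster, tulip, fig}.
  Root ash: left subtree has 0 nodes { }, right has 1 {lime}.
  Root lily: left subtree has 1 node {reed}, right has 4 {rye, aster, tulip, fig}.
    Root aster: left subtree has 1 node {rye}, right has 2 {tulip, fig}.
      Root tulip: left subtree has 0 nodes { }, right has 1 {fig}.

lime ash reed rye fig tulip aster lily moss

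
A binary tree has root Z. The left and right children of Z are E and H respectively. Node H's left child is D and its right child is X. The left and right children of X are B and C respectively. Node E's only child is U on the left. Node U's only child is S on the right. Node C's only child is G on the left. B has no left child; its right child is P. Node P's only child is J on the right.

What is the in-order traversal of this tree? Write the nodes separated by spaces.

In-order visits the left subtree, then the node, then the right subtree.
At Z: go left to E.
  At E: go left to U.
    At U: no left child.
    Visit U.
    At U: go right to S.
      S is a leaf — visit S.
  Visit E.
  At E: no right child.
Visit Z.
At Z: go right to H.
  At H: go left to D.
    D is a leaf — visit D.
  Visit H.
  At H: go right to X.
    At X: go left to B.
      At B: no left child.
      Visit B.
      At B: go right to P.
        At P: no left child.
        Visit P.
        At P: go right to J.
          J is a leaf — visit J.
    Visit X.
    At X: go right to C.
      At C: go left to G.
        G is a leaf — visit G.
      Visit C.
      At C: no right child.

U S E Z D H B P J X G C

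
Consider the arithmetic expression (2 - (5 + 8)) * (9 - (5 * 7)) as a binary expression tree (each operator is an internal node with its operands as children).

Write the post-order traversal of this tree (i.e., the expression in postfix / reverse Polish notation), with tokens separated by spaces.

Post-order on an expression tree gives postfix notation: for each operator, emit left operand, right operand, then the operator.

2 5 8 + - 9 5 7 * - *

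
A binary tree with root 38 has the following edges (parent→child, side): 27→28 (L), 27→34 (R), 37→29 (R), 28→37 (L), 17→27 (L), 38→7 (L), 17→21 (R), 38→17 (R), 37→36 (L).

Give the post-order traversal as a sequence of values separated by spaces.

Post-order visits the left subtree, then the right subtree, then the node.
At 38: go left to 7.
  7 is a leaf — visit 7.
At 38: go right to 17.
  At 17: go left to 27.
    At 27: go left to 28.
      At 28: go left to 37.
        At 37: go left to 36.
          36 is a leaf — visit 36.
        At 37: go right to 29.
          29 is a leaf — visit 29.
        Visit 37.
      At 28: no right child.
      Visit 28.
    At 27: go right to 34.
      34 is a leaf — visit 34.
    Visit 27.
  At 17: go right to 21.
    21 is a leaf — visit 21.
  Visit 17.
Visit 38.

7 36 29 37 28 34 27 21 17 38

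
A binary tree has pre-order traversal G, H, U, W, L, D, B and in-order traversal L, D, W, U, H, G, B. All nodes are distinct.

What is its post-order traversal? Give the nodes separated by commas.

D, L, W, U, H, B, G

The first element of pre-order is the root; it splits in-order into left and right subtrees.
Root G: left subtree has 5 nodes {L, D, W, U, H}, right has 1 {B}.
  Root H: left subtree has 4 nodes {L, D, W, U}, right has 0 { }.
    Root U: left subtree has 3 nodes {L, D, W}, right has 0 { }.
      Root W: left subtree has 2 nodes {L, D}, right has 0 { }.
        Root L: left subtree has 0 nodes { }, right has 1 {D}.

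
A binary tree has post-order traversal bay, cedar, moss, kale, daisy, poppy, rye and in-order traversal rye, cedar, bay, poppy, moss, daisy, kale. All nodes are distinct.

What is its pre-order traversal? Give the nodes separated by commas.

rye, poppy, cedar, bay, daisy, moss, kale

The last element of post-order is the root; it splits in-order into left and right subtrees.
Root rye: left subtree has 0 nodes { }, right has 6 {cedar, bay, poppy, moss, daisy, kale}.
  Root poppy: left subtree has 2 nodes {cedar, bay}, right has 3 {moss, daisy, kale}.
    Root cedar: left subtree has 0 nodes { }, right has 1 {bay}.
    Root daisy: left subtree has 1 node {moss}, right has 1 {kale}.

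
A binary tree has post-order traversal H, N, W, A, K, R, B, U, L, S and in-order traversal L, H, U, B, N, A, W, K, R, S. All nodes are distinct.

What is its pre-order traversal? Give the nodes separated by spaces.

S L U H B R K A N W

The last element of post-order is the root; it splits in-order into left and right subtrees.
Root S: left subtree has 9 nodes {L, H, U, B, N, A, W, K, R}, right has 0 { }.
  Root L: left subtree has 0 nodes { }, right has 8 {H, U, B, N, A, W, K, R}.
    Root U: left subtree has 1 node {H}, right has 6 {B, N, A, W, K, R}.
      Root B: left subtree has 0 nodes { }, right has 5 {N, A, W, K, R}.
        Root R: left subtree has 4 nodes {N, A, W, K}, right has 0 { }.
          Root K: left subtree has 3 nodes {N, A, W}, right has 0 { }.
            Root A: left subtree has 1 node {N}, right has 1 {W}.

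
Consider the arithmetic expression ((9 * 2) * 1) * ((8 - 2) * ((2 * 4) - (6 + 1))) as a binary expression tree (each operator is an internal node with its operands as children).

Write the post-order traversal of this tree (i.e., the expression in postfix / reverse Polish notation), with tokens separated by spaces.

9 2 * 1 * 8 2 - 2 4 * 6 1 + - * *

Post-order on an expression tree gives postfix notation: for each operator, emit left operand, right operand, then the operator.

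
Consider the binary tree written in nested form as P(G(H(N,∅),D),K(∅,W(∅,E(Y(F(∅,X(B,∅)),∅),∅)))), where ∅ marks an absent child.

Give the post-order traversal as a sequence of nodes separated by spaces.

Post-order visits the left subtree, then the right subtree, then the node.
At P: go left to G.
  At G: go left to H.
    At H: go left to N.
      N is a leaf — visit N.
    At H: no right child.
    Visit H.
  At G: go right to D.
    D is a leaf — visit D.
  Visit G.
At P: go right to K.
  At K: no left child.
  At K: go right to W.
    At W: no left child.
    At W: go right to E.
      At E: go left to Y.
        At Y: go left to F.
          At F: no left child.
          At F: go right to X.
            At X: go left to B.
              B is a leaf — visit B.
            At X: no right child.
            Visit X.
          Visit F.
        At Y: no right child.
        Visit Y.
      At E: no right child.
      Visit E.
    Visit W.
  Visit K.
Visit P.

N H D G B X F Y E W K P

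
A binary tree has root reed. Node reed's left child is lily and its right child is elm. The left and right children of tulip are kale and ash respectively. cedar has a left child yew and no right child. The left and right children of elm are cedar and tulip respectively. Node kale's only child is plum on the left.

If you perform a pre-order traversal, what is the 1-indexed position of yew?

5

Pre-order visits the node, then its left subtree, then its right subtree.
Visit reed.
At reed: go left to lily.
  lily is a leaf — visit lily.
At reed: go right to elm.
  Visit elm.
  At elm: go left to cedar.
    Visit cedar.
    At cedar: go left to yew.
      yew is a leaf — visit yew.
    At cedar: no right child.
  At elm: go right to tulip.
    Visit tulip.
    At tulip: go left to kale.
      Visit kale.
      At kale: go left to plum.
        plum is a leaf — visit plum.
      At kale: no right child.
    At tulip: go right to ash.
      ash is a leaf — visit ash.
Full pre-order sequence: reed, lily, elm, cedar, yew, tulip, kale, plum, ash.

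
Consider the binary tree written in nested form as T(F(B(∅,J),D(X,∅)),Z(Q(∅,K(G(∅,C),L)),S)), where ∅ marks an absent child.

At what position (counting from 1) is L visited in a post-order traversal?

Post-order visits the left subtree, then the right subtree, then the node.
At T: go left to F.
  At F: go left to B.
    At B: no left child.
    At B: go right to J.
      J is a leaf — visit J.
    Visit B.
  At F: go right to D.
    At D: go left to X.
      X is a leaf — visit X.
    At D: no right child.
    Visit D.
  Visit F.
At T: go right to Z.
  At Z: go left to Q.
    At Q: no left child.
    At Q: go right to K.
      At K: go left to G.
        At G: no left child.
        At G: go right to C.
          C is a leaf — visit C.
        Visit G.
      At K: go right to L.
        L is a leaf — visit L.
      Visit K.
    Visit Q.
  At Z: go right to S.
    S is a leaf — visit S.
  Visit Z.
Visit T.
Full post-order sequence: J, B, X, D, F, C, G, L, K, Q, S, Z, T.

8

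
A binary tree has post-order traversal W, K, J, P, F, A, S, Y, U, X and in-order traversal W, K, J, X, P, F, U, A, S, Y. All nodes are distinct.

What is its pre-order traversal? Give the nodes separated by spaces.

X J K W U F P Y S A

The last element of post-order is the root; it splits in-order into left and right subtrees.
Root X: left subtree has 3 nodes {W, K, J}, right has 6 {P, F, U, A, S, Y}.
  Root J: left subtree has 2 nodes {W, K}, right has 0 { }.
    Root K: left subtree has 1 node {W}, right has 0 { }.
  Root U: left subtree has 2 nodes {P, F}, right has 3 {A, S, Y}.
    Root F: left subtree has 1 node {P}, right has 0 { }.
    Root Y: left subtree has 2 nodes {A, S}, right has 0 { }.
      Root S: left subtree has 1 node {A}, right has 0 { }.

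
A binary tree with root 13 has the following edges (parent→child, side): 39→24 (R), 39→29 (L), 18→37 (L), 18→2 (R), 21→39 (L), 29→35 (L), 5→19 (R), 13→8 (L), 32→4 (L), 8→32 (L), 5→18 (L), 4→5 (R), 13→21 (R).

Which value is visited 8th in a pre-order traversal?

2

Pre-order visits the node, then its left subtree, then its right subtree.
Visit 13.
At 13: go left to 8.
  Visit 8.
  At 8: go left to 32.
    Visit 32.
    At 32: go left to 4.
      Visit 4.
      At 4: no left child.
      At 4: go right to 5.
        Visit 5.
        At 5: go left to 18.
          Visit 18.
          At 18: go left to 37.
            37 is a leaf — visit 37.
          At 18: go right to 2.
            2 is a leaf — visit 2.
        At 5: go right to 19.
          19 is a leaf — visit 19.
    At 32: no right child.
  At 8: no right child.
At 13: go right to 21.
  Visit 21.
  At 21: go left to 39.
    Visit 39.
    At 39: go left to 29.
      Visit 29.
      At 29: go left to 35.
        35 is a leaf — visit 35.
      At 29: no right child.
    At 39: go right to 24.
      24 is a leaf — visit 24.
  At 21: no right child.
Full pre-order sequence: 13, 8, 32, 4, 5, 18, 37, 2, 19, 21, 39, 29, 35, 24.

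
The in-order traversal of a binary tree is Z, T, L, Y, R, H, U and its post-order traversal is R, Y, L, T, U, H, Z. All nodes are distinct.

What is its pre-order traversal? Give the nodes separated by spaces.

Z H T L Y R U

The last element of post-order is the root; it splits in-order into left and right subtrees.
Root Z: left subtree has 0 nodes { }, right has 6 {T, L, Y, R, H, U}.
  Root H: left subtree has 4 nodes {T, L, Y, R}, right has 1 {U}.
    Root T: left subtree has 0 nodes { }, right has 3 {L, Y, R}.
      Root L: left subtree has 0 nodes { }, right has 2 {Y, R}.
        Root Y: left subtree has 0 nodes { }, right has 1 {R}.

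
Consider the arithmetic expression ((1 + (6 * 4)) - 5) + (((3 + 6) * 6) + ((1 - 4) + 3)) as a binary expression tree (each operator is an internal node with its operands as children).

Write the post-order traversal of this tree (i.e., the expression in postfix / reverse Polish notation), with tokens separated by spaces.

1 6 4 * + 5 - 3 6 + 6 * 1 4 - 3 + + +

Post-order on an expression tree gives postfix notation: for each operator, emit left operand, right operand, then the operator.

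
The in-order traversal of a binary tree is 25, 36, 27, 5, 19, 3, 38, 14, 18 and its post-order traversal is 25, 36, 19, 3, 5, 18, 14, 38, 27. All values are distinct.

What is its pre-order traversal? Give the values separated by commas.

The last element of post-order is the root; it splits in-order into left and right subtrees.
Root 27: left subtree has 2 nodes {25, 36}, right has 6 {5, 19, 3, 38, 14, 18}.
  Root 36: left subtree has 1 node {25}, right has 0 { }.
  Root 38: left subtree has 3 nodes {5, 19, 3}, right has 2 {14, 18}.
    Root 5: left subtree has 0 nodes { }, right has 2 {19, 3}.
      Root 3: left subtree has 1 node {19}, right has 0 { }.
    Root 14: left subtree has 0 nodes { }, right has 1 {18}.

27, 36, 25, 38, 5, 3, 19, 14, 18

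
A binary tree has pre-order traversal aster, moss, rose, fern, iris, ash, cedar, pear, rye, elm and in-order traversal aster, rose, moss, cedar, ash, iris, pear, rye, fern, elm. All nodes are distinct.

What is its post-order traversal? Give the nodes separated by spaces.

The first element of pre-order is the root; it splits in-order into left and right subtrees.
Root aster: left subtree has 0 nodes { }, right has 9 {rose, moss, cedar, ash, iris, pear, rye, fern, elm}.
  Root moss: left subtree has 1 node {rose}, right has 7 {cedar, ash, iris, pear, rye, fern, elm}.
    Root fern: left subtree has 5 nodes {cedar, ash, iris, pear, rye}, right has 1 {elm}.
      Root iris: left subtree has 2 nodes {cedar, ash}, right has 2 {pear, rye}.
        Root ash: left subtree has 1 node {cedar}, right has 0 { }.
        Root pear: left subtree has 0 nodes { }, right has 1 {rye}.

rose cedar ash rye pear iris elm fern moss aster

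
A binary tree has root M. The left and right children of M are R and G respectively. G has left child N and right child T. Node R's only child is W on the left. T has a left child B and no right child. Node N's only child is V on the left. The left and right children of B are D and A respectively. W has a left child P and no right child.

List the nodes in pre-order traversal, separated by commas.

Pre-order visits the node, then its left subtree, then its right subtree.
Visit M.
At M: go left to R.
  Visit R.
  At R: go left to W.
    Visit W.
    At W: go left to P.
      P is a leaf — visit P.
    At W: no right child.
  At R: no right child.
At M: go right to G.
  Visit G.
  At G: go left to N.
    Visit N.
    At N: go left to V.
      V is a leaf — visit V.
    At N: no right child.
  At G: go right to T.
    Visit T.
    At T: go left to B.
      Visit B.
      At B: go left to D.
        D is a leaf — visit D.
      At B: go right to A.
        A is a leaf — visit A.
    At T: no right child.

M, R, W, P, G, N, V, T, B, D, A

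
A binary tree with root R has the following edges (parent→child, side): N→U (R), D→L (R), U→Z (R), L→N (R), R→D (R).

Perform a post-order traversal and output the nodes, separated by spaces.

Post-order visits the left subtree, then the right subtree, then the node.
At R: no left child.
At R: go right to D.
  At D: no left child.
  At D: go right to L.
    At L: no left child.
    At L: go right to N.
      At N: no left child.
      At N: go right to U.
        At U: no left child.
        At U: go right to Z.
          Z is a leaf — visit Z.
        Visit U.
      Visit N.
    Visit L.
  Visit D.
Visit R.

Z U N L D R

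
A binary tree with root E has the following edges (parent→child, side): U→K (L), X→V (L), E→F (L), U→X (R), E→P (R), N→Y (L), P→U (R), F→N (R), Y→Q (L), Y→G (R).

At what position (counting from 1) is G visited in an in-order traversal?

4

In-order visits the left subtree, then the node, then the right subtree.
At E: go left to F.
  At F: no left child.
  Visit F.
  At F: go right to N.
    At N: go left to Y.
      At Y: go left to Q.
        Q is a leaf — visit Q.
      Visit Y.
      At Y: go right to G.
        G is a leaf — visit G.
    Visit N.
    At N: no right child.
Visit E.
At E: go right to P.
  At P: no left child.
  Visit P.
  At P: go right to U.
    At U: go left to K.
      K is a leaf — visit K.
    Visit U.
    At U: go right to X.
      At X: go left to V.
        V is a leaf — visit V.
      Visit X.
      At X: no right child.
Full in-order sequence: F, Q, Y, G, N, E, P, K, U, V, X.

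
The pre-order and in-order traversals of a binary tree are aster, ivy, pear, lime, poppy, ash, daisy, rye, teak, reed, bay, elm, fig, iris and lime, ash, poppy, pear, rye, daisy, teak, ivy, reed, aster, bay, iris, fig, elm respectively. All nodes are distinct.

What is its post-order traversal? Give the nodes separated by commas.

The first element of pre-order is the root; it splits in-order into left and right subtrees.
Root aster: left subtree has 9 nodes {lime, ash, poppy, pear, rye, daisy, teak, ivy, reed}, right has 4 {bay, iris, fig, elm}.
  Root ivy: left subtree has 7 nodes {lime, ash, poppy, pear, rye, daisy, teak}, right has 1 {reed}.
    Root pear: left subtree has 3 nodes {lime, ash, poppy}, right has 3 {rye, daisy, teak}.
      Root lime: left subtree has 0 nodes { }, right has 2 {ash, poppy}.
        Root poppy: left subtree has 1 node {ash}, right has 0 { }.
      Root daisy: left subtree has 1 node {rye}, right has 1 {teak}.
  Root bay: left subtree has 0 nodes { }, right has 3 {iris, fig, elm}.
    Root elm: left subtree has 2 nodes {iris, fig}, right has 0 { }.
      Root fig: left subtree has 1 node {iris}, right has 0 { }.

ash, poppy, lime, rye, teak, daisy, pear, reed, ivy, iris, fig, elm, bay, aster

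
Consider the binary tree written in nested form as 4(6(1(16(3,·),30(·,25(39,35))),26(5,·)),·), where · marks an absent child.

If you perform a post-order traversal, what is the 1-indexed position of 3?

1

Post-order visits the left subtree, then the right subtree, then the node.
At 4: go left to 6.
  At 6: go left to 1.
    At 1: go left to 16.
      At 16: go left to 3.
        3 is a leaf — visit 3.
      At 16: no right child.
      Visit 16.
    At 1: go right to 30.
      At 30: no left child.
      At 30: go right to 25.
        At 25: go left to 39.
          39 is a leaf — visit 39.
        At 25: go right to 35.
          35 is a leaf — visit 35.
        Visit 25.
      Visit 30.
    Visit 1.
  At 6: go right to 26.
    At 26: go left to 5.
      5 is a leaf — visit 5.
    At 26: no right child.
    Visit 26.
  Visit 6.
At 4: no right child.
Visit 4.
Full post-order sequence: 3, 16, 39, 35, 25, 30, 1, 5, 26, 6, 4.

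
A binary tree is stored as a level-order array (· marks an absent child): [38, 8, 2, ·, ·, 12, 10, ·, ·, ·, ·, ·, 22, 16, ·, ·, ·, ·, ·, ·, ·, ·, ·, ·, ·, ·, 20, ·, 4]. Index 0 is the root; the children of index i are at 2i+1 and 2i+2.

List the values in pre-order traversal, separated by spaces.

38 8 2 12 22 20 10 16 4

Pre-order visits the node, then its left subtree, then its right subtree.
Visit 38.
At 38: go left to 8.
  8 is a leaf — visit 8.
At 38: go right to 2.
  Visit 2.
  At 2: go left to 12.
    Visit 12.
    At 12: no left child.
    At 12: go right to 22.
      Visit 22.
      At 22: no left child.
      At 22: go right to 20.
        20 is a leaf — visit 20.
  At 2: go right to 10.
    Visit 10.
    At 10: go left to 16.
      Visit 16.
      At 16: no left child.
      At 16: go right to 4.
        4 is a leaf — visit 4.
    At 10: no right child.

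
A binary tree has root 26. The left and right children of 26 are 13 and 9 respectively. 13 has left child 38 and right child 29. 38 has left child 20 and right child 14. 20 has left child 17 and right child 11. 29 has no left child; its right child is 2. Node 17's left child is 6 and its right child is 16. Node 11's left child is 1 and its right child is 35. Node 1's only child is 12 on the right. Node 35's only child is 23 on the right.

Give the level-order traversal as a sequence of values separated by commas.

Level-order visits nodes level by level from the root, left to right within each level.
Level 0: 26
Level 1: 13, 9
Level 2: 38, 29
Level 3: 20, 14, 2
Level 4: 17, 11
Level 5: 6, 16, 1, 35
Level 6: 12, 23

26, 13, 9, 38, 29, 20, 14, 2, 17, 11, 6, 16, 1, 35, 12, 23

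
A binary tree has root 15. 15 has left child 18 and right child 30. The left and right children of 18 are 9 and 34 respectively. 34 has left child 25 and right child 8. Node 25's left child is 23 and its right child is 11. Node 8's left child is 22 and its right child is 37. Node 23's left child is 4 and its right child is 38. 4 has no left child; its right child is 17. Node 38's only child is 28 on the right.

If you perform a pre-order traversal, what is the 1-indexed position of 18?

Pre-order visits the node, then its left subtree, then its right subtree.
Visit 15.
At 15: go left to 18.
  Visit 18.
  At 18: go left to 9.
    9 is a leaf — visit 9.
  At 18: go right to 34.
    Visit 34.
    At 34: go left to 25.
      Visit 25.
      At 25: go left to 23.
        Visit 23.
        At 23: go left to 4.
          Visit 4.
          At 4: no left child.
          At 4: go right to 17.
            17 is a leaf — visit 17.
        At 23: go right to 38.
          Visit 38.
          At 38: no left child.
          At 38: go right to 28.
            28 is a leaf — visit 28.
      At 25: go right to 11.
        11 is a leaf — visit 11.
    At 34: go right to 8.
      Visit 8.
      At 8: go left to 22.
        22 is a leaf — visit 22.
      At 8: go right to 37.
        37 is a leaf — visit 37.
At 15: go right to 30.
  30 is a leaf — visit 30.
Full pre-order sequence: 15, 18, 9, 34, 25, 23, 4, 17, 38, 28, 11, 8, 22, 37, 30.

2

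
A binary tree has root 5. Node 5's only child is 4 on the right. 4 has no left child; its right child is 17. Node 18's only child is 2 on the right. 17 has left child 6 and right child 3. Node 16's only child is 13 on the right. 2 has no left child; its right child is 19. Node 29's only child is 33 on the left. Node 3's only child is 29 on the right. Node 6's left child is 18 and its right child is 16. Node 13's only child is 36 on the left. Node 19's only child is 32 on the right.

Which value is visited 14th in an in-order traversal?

29

In-order visits the left subtree, then the node, then the right subtree.
At 5: no left child.
Visit 5.
At 5: go right to 4.
  At 4: no left child.
  Visit 4.
  At 4: go right to 17.
    At 17: go left to 6.
      At 6: go left to 18.
        At 18: no left child.
        Visit 18.
        At 18: go right to 2.
          At 2: no left child.
          Visit 2.
          At 2: go right to 19.
            At 19: no left child.
            Visit 19.
            At 19: go right to 32.
              32 is a leaf — visit 32.
      Visit 6.
      At 6: go right to 16.
        At 16: no left child.
        Visit 16.
        At 16: go right to 13.
          At 13: go left to 36.
            36 is a leaf — visit 36.
          Visit 13.
          At 13: no right child.
    Visit 17.
    At 17: go right to 3.
      At 3: no left child.
      Visit 3.
      At 3: go right to 29.
        At 29: go left to 33.
          33 is a leaf — visit 33.
        Visit 29.
        At 29: no right child.
Full in-order sequence: 5, 4, 18, 2, 19, 32, 6, 16, 36, 13, 17, 3, 33, 29.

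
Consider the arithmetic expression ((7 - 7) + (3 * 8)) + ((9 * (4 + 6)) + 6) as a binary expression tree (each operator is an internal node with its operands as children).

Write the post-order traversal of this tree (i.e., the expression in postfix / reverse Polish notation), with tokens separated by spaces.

7 7 - 3 8 * + 9 4 6 + * 6 + +

Post-order on an expression tree gives postfix notation: for each operator, emit left operand, right operand, then the operator.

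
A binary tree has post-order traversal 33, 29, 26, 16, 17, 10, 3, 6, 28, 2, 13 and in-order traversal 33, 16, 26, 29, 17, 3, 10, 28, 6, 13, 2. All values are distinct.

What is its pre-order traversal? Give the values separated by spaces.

The last element of post-order is the root; it splits in-order into left and right subtrees.
Root 13: left subtree has 9 nodes {33, 16, 26, 29, 17, 3, 10, 28, 6}, right has 1 {2}.
  Root 28: left subtree has 7 nodes {33, 16, 26, 29, 17, 3, 10}, right has 1 {6}.
    Root 3: left subtree has 5 nodes {33, 16, 26, 29, 17}, right has 1 {10}.
      Root 17: left subtree has 4 nodes {33, 16, 26, 29}, right has 0 { }.
        Root 16: left subtree has 1 node {33}, right has 2 {26, 29}.
          Root 26: left subtree has 0 nodes { }, right has 1 {29}.

13 28 3 17 16 33 26 29 10 6 2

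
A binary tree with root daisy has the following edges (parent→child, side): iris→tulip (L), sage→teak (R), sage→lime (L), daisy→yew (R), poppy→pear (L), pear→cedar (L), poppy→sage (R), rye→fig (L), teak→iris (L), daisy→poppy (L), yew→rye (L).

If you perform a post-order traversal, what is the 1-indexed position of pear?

2

Post-order visits the left subtree, then the right subtree, then the node.
At daisy: go left to poppy.
  At poppy: go left to pear.
    At pear: go left to cedar.
      cedar is a leaf — visit cedar.
    At pear: no right child.
    Visit pear.
  At poppy: go right to sage.
    At sage: go left to lime.
      lime is a leaf — visit lime.
    At sage: go right to teak.
      At teak: go left to iris.
        At iris: go left to tulip.
          tulip is a leaf — visit tulip.
        At iris: no right child.
        Visit iris.
      At teak: no right child.
      Visit teak.
    Visit sage.
  Visit poppy.
At daisy: go right to yew.
  At yew: go left to rye.
    At rye: go left to fig.
      fig is a leaf — visit fig.
    At rye: no right child.
    Visit rye.
  At yew: no right child.
  Visit yew.
Visit daisy.
Full post-order sequence: cedar, pear, lime, tulip, iris, teak, sage, poppy, fig, rye, yew, daisy.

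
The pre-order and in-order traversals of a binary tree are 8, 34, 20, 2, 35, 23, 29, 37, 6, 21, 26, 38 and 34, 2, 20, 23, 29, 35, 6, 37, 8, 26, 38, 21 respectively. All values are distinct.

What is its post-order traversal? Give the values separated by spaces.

2 29 23 6 37 35 20 34 38 26 21 8

The first element of pre-order is the root; it splits in-order into left and right subtrees.
Root 8: left subtree has 8 nodes {34, 2, 20, 23, 29, 35, 6, 37}, right has 3 {26, 38, 21}.
  Root 34: left subtree has 0 nodes { }, right has 7 {2, 20, 23, 29, 35, 6, 37}.
    Root 20: left subtree has 1 node {2}, right has 5 {23, 29, 35, 6, 37}.
      Root 35: left subtree has 2 nodes {23, 29}, right has 2 {6, 37}.
        Root 23: left subtree has 0 nodes { }, right has 1 {29}.
        Root 37: left subtree has 1 node {6}, right has 0 { }.
  Root 21: left subtree has 2 nodes {26, 38}, right has 0 { }.
    Root 26: left subtree has 0 nodes { }, right has 1 {38}.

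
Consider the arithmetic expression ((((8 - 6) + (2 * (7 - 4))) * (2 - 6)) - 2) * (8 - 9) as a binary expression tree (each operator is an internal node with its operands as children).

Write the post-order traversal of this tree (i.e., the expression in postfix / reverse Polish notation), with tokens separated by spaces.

Post-order on an expression tree gives postfix notation: for each operator, emit left operand, right operand, then the operator.

8 6 - 2 7 4 - * + 2 6 - * 2 - 8 9 - *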